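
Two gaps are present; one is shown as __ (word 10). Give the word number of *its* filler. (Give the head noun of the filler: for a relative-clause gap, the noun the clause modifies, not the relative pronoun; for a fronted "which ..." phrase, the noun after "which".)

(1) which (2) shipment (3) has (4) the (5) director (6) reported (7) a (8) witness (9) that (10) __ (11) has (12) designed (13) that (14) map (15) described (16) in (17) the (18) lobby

8

The marked gap is inside the relative clause, the subject of "designed".
Its filler is the head noun "witness" (via "that"), at word 8.
(The other dependency links word 2 to a gap after word 15.)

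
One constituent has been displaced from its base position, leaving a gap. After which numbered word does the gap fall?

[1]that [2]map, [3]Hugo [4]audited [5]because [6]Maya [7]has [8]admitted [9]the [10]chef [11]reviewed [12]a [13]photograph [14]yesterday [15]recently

4

The displaced element is "that map" (word 2).
It functions as the direct object of "audited", so the gap sits immediately after word 4 ("audited").
Base order: Hugo audited that map because Maya has admitted the chef reviewed a photograph yesterday recently.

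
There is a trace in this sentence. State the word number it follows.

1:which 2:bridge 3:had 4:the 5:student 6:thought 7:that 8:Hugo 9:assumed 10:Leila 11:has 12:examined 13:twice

The displaced element is "which bridge" (word 2).
It is linked across 2 clause boundaries (that → Ø).
It functions as the direct object of "examined", so the gap sits immediately after word 12 ("examined").
Base order: The student had thought that Hugo assumed Leila has examined which bridge twice.

12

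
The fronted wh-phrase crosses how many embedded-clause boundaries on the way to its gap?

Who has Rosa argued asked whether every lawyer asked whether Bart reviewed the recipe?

"who" is extracted from the subject of "asked".
Boundaries crossed, outermost first: [Ø] — 1 in total.

1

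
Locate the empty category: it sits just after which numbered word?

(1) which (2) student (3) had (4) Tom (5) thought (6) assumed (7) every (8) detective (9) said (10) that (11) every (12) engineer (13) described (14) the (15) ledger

The displaced element is "which student" (word 2).
It is linked across 1 clause boundary (Ø).
It functions as the subject of "assumed", so the gap sits immediately after word 5 ("thought").
Base order: Tom had thought which student assumed every detective said that every engineer described the ledger.

5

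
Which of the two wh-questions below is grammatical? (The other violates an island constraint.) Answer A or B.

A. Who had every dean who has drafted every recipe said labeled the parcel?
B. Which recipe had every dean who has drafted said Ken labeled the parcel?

In B, the wh-phrase is extracted from inside a complex-NP island (relative clause) (introduced by "who"), which blocks movement.
In A, the extraction path crosses only that-complement boundaries, which are transparent.
So A is grammatical.

A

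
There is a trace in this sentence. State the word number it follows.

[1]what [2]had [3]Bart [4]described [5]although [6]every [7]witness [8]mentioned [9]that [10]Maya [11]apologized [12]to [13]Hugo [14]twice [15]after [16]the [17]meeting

The displaced element is "what" (word 1).
It functions as the direct object of "described", so the gap sits immediately after word 4 ("described").
Base order: Bart had described what although every witness mentioned that Maya apologized to Hugo twice after the meeting.

4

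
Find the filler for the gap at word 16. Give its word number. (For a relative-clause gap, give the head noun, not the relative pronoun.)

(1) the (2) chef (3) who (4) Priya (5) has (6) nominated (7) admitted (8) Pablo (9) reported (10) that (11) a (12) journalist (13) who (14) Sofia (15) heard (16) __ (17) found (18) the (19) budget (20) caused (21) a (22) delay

The gap at 16 is the subject of "found", inside a relative clause.
The relative pronoun is "who" (word 13); it is bound by the head noun immediately before it.
Its filler is the head noun "journalist", at word 12.

12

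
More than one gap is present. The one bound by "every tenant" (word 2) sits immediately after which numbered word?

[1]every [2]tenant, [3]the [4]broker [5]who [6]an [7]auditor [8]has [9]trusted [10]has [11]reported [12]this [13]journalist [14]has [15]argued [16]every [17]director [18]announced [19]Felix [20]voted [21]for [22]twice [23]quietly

The displaced element is "every tenant" (word 2).
It is linked across 3 clause boundaries (Ø → Ø → Ø).
It functions as the object of the preposition "for" of "voted", so the gap sits immediately after word 21 ("for").
Base order: The broker who an auditor has trusted has reported this journalist has argued every director announced Felix voted for every tenant twice quietly.

21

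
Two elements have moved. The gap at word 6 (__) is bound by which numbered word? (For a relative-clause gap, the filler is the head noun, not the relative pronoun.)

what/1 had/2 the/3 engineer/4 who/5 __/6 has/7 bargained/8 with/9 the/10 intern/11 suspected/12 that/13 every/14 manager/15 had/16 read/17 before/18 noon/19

4

The marked gap is inside the relative clause, the subject of "bargained".
Its filler is the head noun "engineer" (via "who"), at word 4.
(The other dependency links word 1 to a gap after word 17.)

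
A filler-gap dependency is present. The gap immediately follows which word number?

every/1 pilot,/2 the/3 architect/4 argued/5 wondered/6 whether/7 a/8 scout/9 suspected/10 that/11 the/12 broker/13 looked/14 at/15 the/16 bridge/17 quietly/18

The displaced element is "every pilot" (word 2).
It is linked across 1 clause boundary (Ø).
It functions as the subject of "wondered", so the gap sits immediately after word 5 ("argued").
Base order: The architect argued that every pilot wondered whether a scout suspected that the broker looked at the bridge quietly.

5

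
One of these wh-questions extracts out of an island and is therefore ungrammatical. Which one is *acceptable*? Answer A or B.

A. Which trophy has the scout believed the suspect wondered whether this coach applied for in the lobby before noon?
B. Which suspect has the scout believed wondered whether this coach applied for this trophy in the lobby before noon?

In A, the wh-phrase is extracted from inside a wh-island (introduced by "whether"), which blocks movement.
In B, the extraction path crosses only that-complement boundaries, which are transparent.
So B is grammatical.

B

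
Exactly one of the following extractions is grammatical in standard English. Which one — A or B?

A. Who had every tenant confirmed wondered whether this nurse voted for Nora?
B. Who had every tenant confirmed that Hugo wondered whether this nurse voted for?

A

In B, the wh-phrase is extracted from inside a wh-island (introduced by "whether"), which blocks movement.
In A, the extraction path crosses only that-complement boundaries, which are transparent.
So A is grammatical.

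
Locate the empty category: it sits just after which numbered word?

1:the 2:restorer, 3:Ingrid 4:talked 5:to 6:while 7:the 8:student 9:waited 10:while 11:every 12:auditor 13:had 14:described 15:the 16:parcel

The displaced element is "the restorer" (word 2).
It functions as the object of the preposition "to" of "talked", so the gap sits immediately after word 5 ("to").
Base order: Ingrid talked to the restorer while the student waited while every auditor had described the parcel.

5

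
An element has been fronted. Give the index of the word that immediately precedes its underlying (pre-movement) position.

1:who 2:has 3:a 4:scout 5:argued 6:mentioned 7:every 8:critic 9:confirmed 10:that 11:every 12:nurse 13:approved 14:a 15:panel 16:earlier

The displaced element is "who" (word 1).
It is linked across 1 clause boundary (Ø).
It functions as the subject of "mentioned", so the gap sits immediately after word 5 ("argued").
Base order: A scout has argued who mentioned every critic confirmed that every nurse approved a panel earlier.

5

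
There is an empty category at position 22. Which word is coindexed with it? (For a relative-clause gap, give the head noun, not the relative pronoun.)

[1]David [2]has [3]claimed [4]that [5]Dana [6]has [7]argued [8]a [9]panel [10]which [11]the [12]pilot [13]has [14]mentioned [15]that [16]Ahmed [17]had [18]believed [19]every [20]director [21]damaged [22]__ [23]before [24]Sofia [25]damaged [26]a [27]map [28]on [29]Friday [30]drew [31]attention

The gap at 22 is the object of "damaged", inside a relative clause.
The relative pronoun is "which" (word 10); it is bound by the head noun immediately before it.
Its filler is the head noun "panel", at word 9.

9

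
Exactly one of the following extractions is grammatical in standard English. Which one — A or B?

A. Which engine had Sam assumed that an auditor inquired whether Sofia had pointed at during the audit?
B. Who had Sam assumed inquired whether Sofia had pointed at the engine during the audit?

In A, the wh-phrase is extracted from inside a wh-island (introduced by "whether"), which blocks movement.
In B, the extraction path crosses only that-complement boundaries, which are transparent.
So B is grammatical.

B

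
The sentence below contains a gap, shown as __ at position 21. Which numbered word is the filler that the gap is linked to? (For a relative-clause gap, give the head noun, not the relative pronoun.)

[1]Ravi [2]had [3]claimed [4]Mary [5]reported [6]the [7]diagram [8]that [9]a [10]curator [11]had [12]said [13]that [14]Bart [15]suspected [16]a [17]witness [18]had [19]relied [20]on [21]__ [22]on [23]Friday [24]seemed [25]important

The gap at 21 is the prepositional object of "relied", inside a relative clause.
The relative pronoun is "that" (word 8); it is bound by the head noun immediately before it.
Its filler is the head noun "diagram", at word 7.

7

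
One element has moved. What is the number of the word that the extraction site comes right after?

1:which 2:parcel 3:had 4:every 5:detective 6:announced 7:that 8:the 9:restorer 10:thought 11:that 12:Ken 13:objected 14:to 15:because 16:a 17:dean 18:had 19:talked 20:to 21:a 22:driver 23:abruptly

The displaced element is "which parcel" (word 2).
It is linked across 2 clause boundaries (that → that).
It functions as the object of the preposition "to" of "objected", so the gap sits immediately after word 14 ("to").
Base order: Every detective had announced that the restorer thought that Ken objected to which parcel because a dean had talked to a driver abruptly.

14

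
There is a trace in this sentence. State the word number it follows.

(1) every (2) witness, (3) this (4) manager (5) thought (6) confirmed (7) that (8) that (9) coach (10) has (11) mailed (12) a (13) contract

The displaced element is "every witness" (word 2).
It is linked across 1 clause boundary (Ø).
It functions as the subject of "confirmed", so the gap sits immediately after word 5 ("thought").
Base order: This manager thought every witness confirmed that that coach has mailed a contract.

5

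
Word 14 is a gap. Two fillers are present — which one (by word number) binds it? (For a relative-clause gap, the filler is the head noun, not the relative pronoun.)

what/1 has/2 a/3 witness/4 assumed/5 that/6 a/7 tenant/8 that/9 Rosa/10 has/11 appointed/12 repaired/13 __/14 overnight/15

1

The marked gap is the direct object of "repaired".
Its filler is the fronted wh-phrase "what", at word 1.
(The other dependency links word 8 to a gap after word 12.)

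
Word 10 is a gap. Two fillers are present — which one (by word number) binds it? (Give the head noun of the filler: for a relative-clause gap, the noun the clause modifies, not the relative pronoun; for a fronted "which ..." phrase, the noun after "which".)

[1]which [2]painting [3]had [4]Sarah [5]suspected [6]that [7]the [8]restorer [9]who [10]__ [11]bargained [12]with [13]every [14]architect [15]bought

8

The marked gap is inside the relative clause, the subject of "bargained".
Its filler is the head noun "restorer" (via "who"), at word 8.
(The other dependency links word 2 to a gap after word 15.)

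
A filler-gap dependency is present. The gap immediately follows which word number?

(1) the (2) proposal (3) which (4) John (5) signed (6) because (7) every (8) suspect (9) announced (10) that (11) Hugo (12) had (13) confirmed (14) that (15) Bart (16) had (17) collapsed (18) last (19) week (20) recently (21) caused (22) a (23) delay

The displaced element is "the proposal" (word 2).
It functions as the direct object of "signed", so the gap sits immediately after word 5 ("signed").
Base order: John signed the proposal because every suspect announced that Hugo had confirmed that Bart had collapsed last week recently.

5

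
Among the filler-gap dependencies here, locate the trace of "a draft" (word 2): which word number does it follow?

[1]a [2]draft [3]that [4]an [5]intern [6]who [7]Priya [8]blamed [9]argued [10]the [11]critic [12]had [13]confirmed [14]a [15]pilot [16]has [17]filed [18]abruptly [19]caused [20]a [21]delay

The displaced element is "a draft" (word 2).
It is linked across 2 clause boundaries (Ø → Ø).
It functions as the direct object of "filed", so the gap sits immediately after word 17 ("filed").
Base order: An intern who Priya blamed argued the critic had confirmed a pilot has filed a draft abruptly.

17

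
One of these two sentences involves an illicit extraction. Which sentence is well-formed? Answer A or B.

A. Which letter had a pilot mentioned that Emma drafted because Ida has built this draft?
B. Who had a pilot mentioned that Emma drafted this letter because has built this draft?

A

In B, the wh-phrase is extracted from inside an adjunct island (introduced by "because"), which blocks movement.
In A, the extraction path crosses only that-complement boundaries, which are transparent.
So A is grammatical.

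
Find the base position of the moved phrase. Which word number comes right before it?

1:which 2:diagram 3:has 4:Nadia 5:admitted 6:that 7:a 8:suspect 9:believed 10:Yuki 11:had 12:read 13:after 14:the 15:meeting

The displaced element is "which diagram" (word 2).
It is linked across 2 clause boundaries (that → Ø).
It functions as the direct object of "read", so the gap sits immediately after word 12 ("read").
Base order: Nadia has admitted that a suspect believed Yuki had read which diagram after the meeting.

12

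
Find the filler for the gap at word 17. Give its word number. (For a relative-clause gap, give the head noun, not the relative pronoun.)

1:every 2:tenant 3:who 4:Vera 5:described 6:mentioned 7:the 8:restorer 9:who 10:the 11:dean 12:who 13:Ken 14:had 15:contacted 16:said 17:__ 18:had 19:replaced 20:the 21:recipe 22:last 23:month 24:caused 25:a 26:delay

The gap at 17 is the subject of "replaced", inside a relative clause.
The relative pronoun is "who" (word 9); it is bound by the head noun immediately before it.
Its filler is the head noun "restorer", at word 8.

8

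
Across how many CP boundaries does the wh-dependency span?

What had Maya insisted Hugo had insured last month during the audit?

"what" is extracted from the object of "insured".
Boundaries crossed, outermost first: [Ø] — 1 in total.

1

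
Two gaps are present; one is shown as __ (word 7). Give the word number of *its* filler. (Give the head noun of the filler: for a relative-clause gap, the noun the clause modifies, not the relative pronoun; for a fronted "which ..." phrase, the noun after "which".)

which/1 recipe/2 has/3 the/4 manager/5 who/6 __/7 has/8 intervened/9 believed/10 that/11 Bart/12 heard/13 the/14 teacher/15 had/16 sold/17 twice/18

The marked gap is inside the relative clause, the subject of "intervened".
Its filler is the head noun "manager" (via "who"), at word 5.
(The other dependency links word 2 to a gap after word 17.)

5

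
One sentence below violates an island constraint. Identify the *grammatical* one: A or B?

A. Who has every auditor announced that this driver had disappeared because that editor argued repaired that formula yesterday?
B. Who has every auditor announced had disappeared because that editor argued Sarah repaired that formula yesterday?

B

In A, the wh-phrase is extracted from inside an adjunct island (introduced by "because"), which blocks movement.
In B, the extraction path crosses only that-complement boundaries, which are transparent.
So B is grammatical.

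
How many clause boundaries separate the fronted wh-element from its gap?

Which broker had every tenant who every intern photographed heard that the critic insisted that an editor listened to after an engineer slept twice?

"which broker" is extracted from the PP object of "listened".
Boundaries crossed, outermost first: [that], [that] — 2 in total.

2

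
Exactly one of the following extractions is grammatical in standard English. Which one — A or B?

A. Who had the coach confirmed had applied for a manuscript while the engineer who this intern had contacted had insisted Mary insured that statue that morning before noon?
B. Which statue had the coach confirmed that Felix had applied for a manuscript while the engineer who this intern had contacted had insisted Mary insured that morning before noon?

In B, the wh-phrase is extracted from inside an adjunct island (introduced by "while"), which blocks movement.
In A, the extraction path crosses only that-complement boundaries, which are transparent.
So A is grammatical.

A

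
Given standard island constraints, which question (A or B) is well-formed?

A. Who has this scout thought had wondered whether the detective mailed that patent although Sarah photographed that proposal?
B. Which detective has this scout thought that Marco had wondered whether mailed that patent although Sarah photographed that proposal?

In B, the wh-phrase is extracted from inside a wh-island (introduced by "whether"), which blocks movement.
In A, the extraction path crosses only that-complement boundaries, which are transparent.
So A is grammatical.

A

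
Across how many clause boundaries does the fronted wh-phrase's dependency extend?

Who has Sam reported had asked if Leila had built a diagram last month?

1

"who" is extracted from the subject of "asked".
Boundaries crossed, outermost first: [Ø] — 1 in total.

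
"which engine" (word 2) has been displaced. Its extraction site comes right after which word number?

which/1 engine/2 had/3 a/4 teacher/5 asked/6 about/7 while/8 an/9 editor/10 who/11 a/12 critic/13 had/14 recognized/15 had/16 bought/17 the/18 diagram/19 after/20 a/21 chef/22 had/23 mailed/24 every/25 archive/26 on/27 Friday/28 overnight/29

The displaced element is "which engine" (word 2).
It functions as the object of the preposition "about" of "asked", so the gap sits immediately after word 7 ("about").
Base order: A teacher had asked about which engine while an editor who a critic had recognized had bought the diagram after a chef had mailed every archive on Friday overnight.

7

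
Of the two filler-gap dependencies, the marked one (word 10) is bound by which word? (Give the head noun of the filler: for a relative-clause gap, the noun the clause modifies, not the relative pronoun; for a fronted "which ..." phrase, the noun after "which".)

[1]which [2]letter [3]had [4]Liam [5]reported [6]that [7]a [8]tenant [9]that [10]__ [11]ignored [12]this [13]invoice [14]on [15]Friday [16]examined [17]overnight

The marked gap is inside the relative clause, the subject of "ignored".
Its filler is the head noun "tenant" (via "that"), at word 8.
(The other dependency links word 2 to a gap after word 16.)

8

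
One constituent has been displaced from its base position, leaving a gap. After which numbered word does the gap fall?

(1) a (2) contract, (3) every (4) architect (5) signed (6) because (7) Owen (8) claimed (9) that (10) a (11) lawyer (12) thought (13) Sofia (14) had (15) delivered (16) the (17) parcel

The displaced element is "a contract" (word 2).
It functions as the direct object of "signed", so the gap sits immediately after word 5 ("signed").
Base order: Every architect signed a contract because Owen claimed that a lawyer thought Sofia had delivered the parcel.

5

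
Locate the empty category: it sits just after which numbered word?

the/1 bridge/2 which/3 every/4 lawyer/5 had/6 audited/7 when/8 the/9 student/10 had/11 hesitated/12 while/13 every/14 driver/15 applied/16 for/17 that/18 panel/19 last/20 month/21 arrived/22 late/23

7

The displaced element is "the bridge" (word 2).
It functions as the direct object of "audited", so the gap sits immediately after word 7 ("audited").
Base order: Every lawyer had audited the bridge when the student had hesitated while every driver applied for that panel last month.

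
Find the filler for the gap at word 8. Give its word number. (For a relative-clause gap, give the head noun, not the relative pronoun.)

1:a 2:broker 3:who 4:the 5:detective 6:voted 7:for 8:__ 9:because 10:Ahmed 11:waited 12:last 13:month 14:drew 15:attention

The gap at 8 is the prepositional object of "voted", inside a relative clause.
The relative pronoun is "who" (word 3); it is bound by the head noun immediately before it.
Its filler is the head noun "broker", at word 2.

2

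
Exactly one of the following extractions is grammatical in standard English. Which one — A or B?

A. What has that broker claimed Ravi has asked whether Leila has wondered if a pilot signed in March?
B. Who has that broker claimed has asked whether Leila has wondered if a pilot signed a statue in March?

In A, the wh-phrase is extracted from inside a wh-island (introduced by "whether"), which blocks movement.
In B, the extraction path crosses only that-complement boundaries, which are transparent.
So B is grammatical.

B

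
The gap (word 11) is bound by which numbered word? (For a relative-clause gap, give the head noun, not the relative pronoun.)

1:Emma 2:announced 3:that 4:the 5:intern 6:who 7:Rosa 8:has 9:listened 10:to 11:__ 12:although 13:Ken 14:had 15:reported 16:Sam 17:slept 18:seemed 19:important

The gap at 11 is the prepositional object of "listened", inside a relative clause.
The relative pronoun is "who" (word 6); it is bound by the head noun immediately before it.
Its filler is the head noun "intern", at word 5.

5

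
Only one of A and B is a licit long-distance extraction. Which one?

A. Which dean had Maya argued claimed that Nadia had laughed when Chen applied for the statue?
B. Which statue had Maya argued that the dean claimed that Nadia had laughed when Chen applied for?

A

In B, the wh-phrase is extracted from inside an adjunct island (introduced by "when"), which blocks movement.
In A, the extraction path crosses only that-complement boundaries, which are transparent.
So A is grammatical.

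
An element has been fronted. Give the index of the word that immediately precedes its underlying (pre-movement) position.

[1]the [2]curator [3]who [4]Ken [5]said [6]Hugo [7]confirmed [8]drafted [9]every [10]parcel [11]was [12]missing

7

The displaced element is "the curator" (word 2).
It is linked across 2 clause boundaries (Ø → Ø).
It functions as the subject of "drafted", so the gap sits immediately after word 7 ("confirmed").
Base order: Ken said Hugo confirmed the curator drafted every parcel.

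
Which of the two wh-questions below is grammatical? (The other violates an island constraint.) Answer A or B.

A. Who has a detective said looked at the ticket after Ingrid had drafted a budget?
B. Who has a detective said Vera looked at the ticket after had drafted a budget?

A

In B, the wh-phrase is extracted from inside an adjunct island (introduced by "after"), which blocks movement.
In A, the extraction path crosses only that-complement boundaries, which are transparent.
So A is grammatical.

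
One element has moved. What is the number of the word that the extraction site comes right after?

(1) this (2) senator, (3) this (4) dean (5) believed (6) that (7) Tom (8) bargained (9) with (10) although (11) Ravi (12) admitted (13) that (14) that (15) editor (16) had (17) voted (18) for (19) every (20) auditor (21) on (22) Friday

The displaced element is "this senator" (word 2).
It is linked across 1 clause boundary (that).
It functions as the object of the preposition "with" of "bargained", so the gap sits immediately after word 9 ("with").
Base order: This dean believed that Tom bargained with this senator although Ravi admitted that that editor had voted for every auditor on Friday.

9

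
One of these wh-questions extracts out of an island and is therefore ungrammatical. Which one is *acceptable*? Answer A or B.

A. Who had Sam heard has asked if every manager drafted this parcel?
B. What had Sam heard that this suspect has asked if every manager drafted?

A

In B, the wh-phrase is extracted from inside a wh-island (introduced by "if"), which blocks movement.
In A, the extraction path crosses only that-complement boundaries, which are transparent.
So A is grammatical.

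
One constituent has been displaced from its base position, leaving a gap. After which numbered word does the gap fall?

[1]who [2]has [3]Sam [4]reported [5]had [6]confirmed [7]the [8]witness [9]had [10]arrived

4

The displaced element is "who" (word 1).
It is linked across 1 clause boundary (Ø).
It functions as the subject of "confirmed", so the gap sits immediately after word 4 ("reported").
Base order: Sam has reported who had confirmed the witness had arrived.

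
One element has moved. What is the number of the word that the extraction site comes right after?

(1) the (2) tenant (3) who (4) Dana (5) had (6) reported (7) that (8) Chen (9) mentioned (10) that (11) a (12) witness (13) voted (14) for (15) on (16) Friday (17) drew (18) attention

14

The displaced element is "the tenant" (word 2).
It is linked across 2 clause boundaries (that → that).
It functions as the object of the preposition "for" of "voted", so the gap sits immediately after word 14 ("for").
Base order: Dana had reported that Chen mentioned that a witness voted for the tenant on Friday.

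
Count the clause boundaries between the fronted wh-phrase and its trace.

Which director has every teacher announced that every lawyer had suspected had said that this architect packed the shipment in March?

"which director" is extracted from the subject of "said".
Boundaries crossed, outermost first: [that], [Ø] — 2 in total.

2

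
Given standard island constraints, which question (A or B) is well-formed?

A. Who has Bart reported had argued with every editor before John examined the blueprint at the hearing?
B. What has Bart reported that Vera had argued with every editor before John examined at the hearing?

In B, the wh-phrase is extracted from inside an adjunct island (introduced by "before"), which blocks movement.
In A, the extraction path crosses only that-complement boundaries, which are transparent.
So A is grammatical.

A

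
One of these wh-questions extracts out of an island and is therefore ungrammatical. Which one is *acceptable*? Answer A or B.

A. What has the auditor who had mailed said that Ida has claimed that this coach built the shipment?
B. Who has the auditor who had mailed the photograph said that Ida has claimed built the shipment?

In A, the wh-phrase is extracted from inside a complex-NP island (relative clause) (introduced by "who"), which blocks movement.
In B, the extraction path crosses only that-complement boundaries, which are transparent.
So B is grammatical.

B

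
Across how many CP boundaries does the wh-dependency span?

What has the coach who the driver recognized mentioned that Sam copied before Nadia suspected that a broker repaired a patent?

1

"what" is extracted from the object of "copied".
Boundaries crossed, outermost first: [that] — 1 in total.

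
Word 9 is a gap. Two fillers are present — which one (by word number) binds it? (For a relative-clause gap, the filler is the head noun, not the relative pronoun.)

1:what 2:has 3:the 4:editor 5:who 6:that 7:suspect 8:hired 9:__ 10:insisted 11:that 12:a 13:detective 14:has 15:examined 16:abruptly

4

The marked gap is inside the relative clause, the direct object of "hired".
Its filler is the head noun "editor" (via "who"), at word 4.
(The other dependency links word 1 to a gap after word 15.)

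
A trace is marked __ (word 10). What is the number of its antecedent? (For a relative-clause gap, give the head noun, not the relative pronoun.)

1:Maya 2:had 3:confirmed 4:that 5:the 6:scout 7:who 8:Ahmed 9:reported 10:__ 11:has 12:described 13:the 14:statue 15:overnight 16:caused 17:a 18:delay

The gap at 10 is the subject of "described", inside a relative clause.
The relative pronoun is "who" (word 7); it is bound by the head noun immediately before it.
Its filler is the head noun "scout", at word 6.

6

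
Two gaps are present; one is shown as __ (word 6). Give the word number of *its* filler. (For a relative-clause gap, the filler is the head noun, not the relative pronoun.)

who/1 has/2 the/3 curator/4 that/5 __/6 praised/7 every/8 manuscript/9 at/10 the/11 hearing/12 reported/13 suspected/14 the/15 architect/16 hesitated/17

The marked gap is inside the relative clause, the subject of "praised".
Its filler is the head noun "curator" (via "that"), at word 4.
(The other dependency links word 1 to a gap after word 13.)

4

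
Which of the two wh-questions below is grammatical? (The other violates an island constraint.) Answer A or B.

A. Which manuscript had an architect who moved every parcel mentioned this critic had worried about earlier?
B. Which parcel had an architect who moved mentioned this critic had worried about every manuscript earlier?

A

In B, the wh-phrase is extracted from inside a complex-NP island (relative clause) (introduced by "who"), which blocks movement.
In A, the extraction path crosses only that-complement boundaries, which are transparent.
So A is grammatical.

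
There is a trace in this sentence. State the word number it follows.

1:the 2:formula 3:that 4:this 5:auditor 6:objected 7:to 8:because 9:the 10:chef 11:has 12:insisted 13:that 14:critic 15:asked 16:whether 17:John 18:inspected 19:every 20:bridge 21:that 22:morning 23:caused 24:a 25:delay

7

The displaced element is "the formula" (word 2).
It functions as the object of the preposition "to" of "objected", so the gap sits immediately after word 7 ("to").
Base order: This auditor objected to the formula because the chef has insisted that critic asked whether John inspected every bridge that morning.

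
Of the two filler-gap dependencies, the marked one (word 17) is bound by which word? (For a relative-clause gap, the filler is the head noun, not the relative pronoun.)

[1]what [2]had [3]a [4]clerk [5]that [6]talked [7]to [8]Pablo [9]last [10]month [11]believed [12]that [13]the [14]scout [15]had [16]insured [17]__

1

The marked gap is the direct object of "insured".
Its filler is the fronted wh-phrase "what", at word 1.
(The other dependency links word 4 to a gap after word 5.)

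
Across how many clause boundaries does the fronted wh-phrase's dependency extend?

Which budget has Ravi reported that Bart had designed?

1

"which budget" is extracted from the object of "designed".
Boundaries crossed, outermost first: [that] — 1 in total.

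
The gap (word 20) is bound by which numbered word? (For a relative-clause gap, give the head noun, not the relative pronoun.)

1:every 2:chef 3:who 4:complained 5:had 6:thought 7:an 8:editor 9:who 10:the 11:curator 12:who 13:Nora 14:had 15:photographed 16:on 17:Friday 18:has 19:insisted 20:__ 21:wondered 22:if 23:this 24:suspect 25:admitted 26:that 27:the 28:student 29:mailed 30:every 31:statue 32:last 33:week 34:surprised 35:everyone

The gap at 20 is the subject of "wondered", inside a relative clause.
The relative pronoun is "who" (word 9); it is bound by the head noun immediately before it.
Its filler is the head noun "editor", at word 8.

8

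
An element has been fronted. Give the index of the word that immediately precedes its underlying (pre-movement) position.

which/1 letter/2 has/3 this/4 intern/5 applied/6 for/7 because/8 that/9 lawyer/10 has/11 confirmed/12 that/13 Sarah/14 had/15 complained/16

7

The displaced element is "which letter" (word 2).
It functions as the object of the preposition "for" of "applied", so the gap sits immediately after word 7 ("for").
Base order: This intern has applied for which letter because that lawyer has confirmed that Sarah had complained.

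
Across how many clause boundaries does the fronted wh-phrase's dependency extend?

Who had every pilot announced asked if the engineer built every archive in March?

"who" is extracted from the subject of "asked".
Boundaries crossed, outermost first: [Ø] — 1 in total.

1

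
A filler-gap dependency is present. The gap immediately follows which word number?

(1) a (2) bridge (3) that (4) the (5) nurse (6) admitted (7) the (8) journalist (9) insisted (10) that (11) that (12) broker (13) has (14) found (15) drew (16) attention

The displaced element is "a bridge" (word 2).
It is linked across 2 clause boundaries (Ø → that).
It functions as the direct object of "found", so the gap sits immediately after word 14 ("found").
Base order: The nurse admitted the journalist insisted that that broker has found a bridge.

14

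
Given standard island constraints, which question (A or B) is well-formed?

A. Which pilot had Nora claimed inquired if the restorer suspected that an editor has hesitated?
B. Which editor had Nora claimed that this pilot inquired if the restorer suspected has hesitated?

A

In B, the wh-phrase is extracted from inside a wh-island (introduced by "if"), which blocks movement.
In A, the extraction path crosses only that-complement boundaries, which are transparent.
So A is grammatical.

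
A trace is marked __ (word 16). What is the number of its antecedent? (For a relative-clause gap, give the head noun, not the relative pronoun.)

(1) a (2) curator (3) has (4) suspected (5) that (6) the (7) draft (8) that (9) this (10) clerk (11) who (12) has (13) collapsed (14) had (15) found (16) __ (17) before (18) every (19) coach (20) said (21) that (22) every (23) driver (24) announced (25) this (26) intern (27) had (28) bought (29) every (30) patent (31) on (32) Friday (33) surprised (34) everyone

7

The gap at 16 is the object of "found", inside a relative clause.
The relative pronoun is "that" (word 8); it is bound by the head noun immediately before it.
Its filler is the head noun "draft", at word 7.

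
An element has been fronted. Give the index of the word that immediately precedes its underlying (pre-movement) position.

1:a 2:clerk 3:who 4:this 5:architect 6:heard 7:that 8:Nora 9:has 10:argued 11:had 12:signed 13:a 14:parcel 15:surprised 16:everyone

10

The displaced element is "a clerk" (word 2).
It is linked across 2 clause boundaries (that → Ø).
It functions as the subject of "signed", so the gap sits immediately after word 10 ("argued").
Base order: This architect heard that Nora has argued a clerk had signed a parcel.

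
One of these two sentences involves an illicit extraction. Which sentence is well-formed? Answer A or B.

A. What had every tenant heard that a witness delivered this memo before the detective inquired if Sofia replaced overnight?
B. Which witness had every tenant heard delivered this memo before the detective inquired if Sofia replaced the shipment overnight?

In A, the wh-phrase is extracted from inside an adjunct island (introduced by "before"), which blocks movement.
In B, the extraction path crosses only that-complement boundaries, which are transparent.
So B is grammatical.

B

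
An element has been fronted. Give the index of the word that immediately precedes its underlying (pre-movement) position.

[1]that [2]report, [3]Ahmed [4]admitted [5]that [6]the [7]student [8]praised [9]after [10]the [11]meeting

8

The displaced element is "that report" (word 2).
It is linked across 1 clause boundary (that).
It functions as the direct object of "praised", so the gap sits immediately after word 8 ("praised").
Base order: Ahmed admitted that the student praised that report after the meeting.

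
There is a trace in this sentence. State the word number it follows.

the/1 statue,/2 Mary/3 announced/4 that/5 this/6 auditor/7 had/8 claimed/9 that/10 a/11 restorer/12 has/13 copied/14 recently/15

The displaced element is "the statue" (word 2).
It is linked across 2 clause boundaries (that → that).
It functions as the direct object of "copied", so the gap sits immediately after word 14 ("copied").
Base order: Mary announced that this auditor had claimed that a restorer has copied the statue recently.

14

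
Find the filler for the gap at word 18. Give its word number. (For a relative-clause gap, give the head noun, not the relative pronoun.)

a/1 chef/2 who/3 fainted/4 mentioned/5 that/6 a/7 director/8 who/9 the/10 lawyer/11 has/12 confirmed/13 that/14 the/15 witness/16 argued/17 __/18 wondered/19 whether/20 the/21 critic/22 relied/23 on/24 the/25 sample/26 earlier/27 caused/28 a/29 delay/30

The gap at 18 is the subject of "wondered", inside a relative clause.
The relative pronoun is "who" (word 9); it is bound by the head noun immediately before it.
Its filler is the head noun "director", at word 8.

8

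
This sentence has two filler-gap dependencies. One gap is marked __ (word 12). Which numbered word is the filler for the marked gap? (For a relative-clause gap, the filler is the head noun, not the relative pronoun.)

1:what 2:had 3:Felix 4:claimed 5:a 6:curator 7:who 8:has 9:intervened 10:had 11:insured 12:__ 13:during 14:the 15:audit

The marked gap is the direct object of "insured".
Its filler is the fronted wh-phrase "what", at word 1.
(The other dependency links word 6 to a gap after word 7.)

1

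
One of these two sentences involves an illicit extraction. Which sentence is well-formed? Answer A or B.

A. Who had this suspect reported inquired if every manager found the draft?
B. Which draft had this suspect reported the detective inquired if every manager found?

A

In B, the wh-phrase is extracted from inside a wh-island (introduced by "if"), which blocks movement.
In A, the extraction path crosses only that-complement boundaries, which are transparent.
So A is grammatical.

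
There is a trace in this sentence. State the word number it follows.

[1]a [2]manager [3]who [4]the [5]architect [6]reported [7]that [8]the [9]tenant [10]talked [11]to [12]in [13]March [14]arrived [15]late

11

The displaced element is "a manager" (word 2).
It is linked across 1 clause boundary (that).
It functions as the object of the preposition "to" of "talked", so the gap sits immediately after word 11 ("to").
Base order: The architect reported that the tenant talked to a manager in March.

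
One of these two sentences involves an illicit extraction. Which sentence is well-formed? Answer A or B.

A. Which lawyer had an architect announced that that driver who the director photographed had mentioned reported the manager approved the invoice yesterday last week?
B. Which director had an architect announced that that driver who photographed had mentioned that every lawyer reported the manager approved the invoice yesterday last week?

In B, the wh-phrase is extracted from inside a complex-NP island (relative clause) (introduced by "who"), which blocks movement.
In A, the extraction path crosses only that-complement boundaries, which are transparent.
So A is grammatical.

A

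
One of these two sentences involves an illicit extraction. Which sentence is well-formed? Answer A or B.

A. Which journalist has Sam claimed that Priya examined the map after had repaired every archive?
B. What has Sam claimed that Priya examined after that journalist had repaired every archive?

In A, the wh-phrase is extracted from inside an adjunct island (introduced by "after"), which blocks movement.
In B, the extraction path crosses only that-complement boundaries, which are transparent.
So B is grammatical.

B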